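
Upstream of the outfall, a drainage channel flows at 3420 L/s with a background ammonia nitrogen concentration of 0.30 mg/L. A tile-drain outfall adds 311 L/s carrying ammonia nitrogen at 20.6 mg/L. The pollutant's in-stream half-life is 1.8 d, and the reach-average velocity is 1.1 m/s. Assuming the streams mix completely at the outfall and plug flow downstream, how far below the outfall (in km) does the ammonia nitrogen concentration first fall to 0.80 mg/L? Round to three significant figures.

225 km

Flow-weighted average: C = (3420·0.3000 + 311.0·20.60) / 3731 = 7433/3731 = 1.992 mg/L.
Half-life 1.8 d → k = ln 2 / 1.8 = 0.3851 d⁻¹.
Set 1.992·exp(−k·t) = 0.80 → t = ln(1.992/0.80)/k = 204700 s = 56.86 h.
Distance = v·t = 1.1·204700 = 225200 m = 225.2 km.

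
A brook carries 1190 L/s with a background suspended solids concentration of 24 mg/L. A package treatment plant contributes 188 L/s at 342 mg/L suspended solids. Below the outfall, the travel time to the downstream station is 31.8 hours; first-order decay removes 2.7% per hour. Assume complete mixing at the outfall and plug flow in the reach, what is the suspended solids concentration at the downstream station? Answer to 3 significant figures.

After mixing, C = (1190·24.00 + 188.0·342.0) / 1378 = 92860/1378 = 67.38 mg/L.
2.7%/h lost → k = −ln(1 − 0.027) = 0.02737 h⁻¹.
Decay over the reach: 67.38·exp(−kt) = 67.38·0.4188 = 28.22 mg/L.

28.2 mg/L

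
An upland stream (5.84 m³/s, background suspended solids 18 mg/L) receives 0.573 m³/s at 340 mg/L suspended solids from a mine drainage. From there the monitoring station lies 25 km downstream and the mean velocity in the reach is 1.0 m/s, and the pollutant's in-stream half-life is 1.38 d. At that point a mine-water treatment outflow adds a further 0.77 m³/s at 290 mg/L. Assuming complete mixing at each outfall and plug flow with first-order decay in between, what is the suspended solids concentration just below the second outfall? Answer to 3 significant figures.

67.2 mg/L

After mixing, C = (5.840·18.00 + 0.5730·340.0) / 6.413 = 299.9/6.413 = 46.77 mg/L; combined flow 6.413 m³/s.
Travel time t = 25·1000 / 1.0 = 25000 s = 6.944 h.
Half-life 1.38 d → k = ln 2 / 1.38 = 0.5023 d⁻¹.
Decay over the reach: 46.77·exp(−kt) = 46.77·0.8647 = 40.44 mg/L.
Second outfall: C = (6.413·40.44 + 0.7700·290.0)/7.183 = 67.20 mg/L.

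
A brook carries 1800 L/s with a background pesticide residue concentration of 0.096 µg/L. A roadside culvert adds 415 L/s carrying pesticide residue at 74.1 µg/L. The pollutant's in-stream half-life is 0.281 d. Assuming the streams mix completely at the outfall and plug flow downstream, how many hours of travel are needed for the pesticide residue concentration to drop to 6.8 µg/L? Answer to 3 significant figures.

After mixing, C = (1800·0.09600 + 415.0·74.10) / 2215 = 30920/2215 = 13.96 µg/L.
Half-life 0.281 d → k = ln 2 / 0.281 = 2.467 d⁻¹.
13.96·exp(−k·t) = 6.8 → t = ln(13.96/6.8)/k = 25200 s = 6.999 h.

7.00 h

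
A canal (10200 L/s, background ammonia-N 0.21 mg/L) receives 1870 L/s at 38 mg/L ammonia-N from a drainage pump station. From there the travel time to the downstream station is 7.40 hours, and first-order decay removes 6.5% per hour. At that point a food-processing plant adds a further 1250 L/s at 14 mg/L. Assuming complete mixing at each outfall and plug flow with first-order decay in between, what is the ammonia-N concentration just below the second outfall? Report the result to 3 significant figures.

4.66 mg/L

Mass balance: C = (10200·0.2100 + 1870·38.00) / 12070 = 73200/12070 = 6.065 mg/L; combined flow 12070 L/s.
6.5%/h lost → k = −ln(1 − 0.065) = 0.06721 h⁻¹.
Decay over the reach: 6.065·exp(−kt) = 6.065·0.6081 = 3.688 mg/L.
At the second outfall, C = (12070·3.688 + 1250·14.00) / (12070 + 1250) = 4.656 mg/L.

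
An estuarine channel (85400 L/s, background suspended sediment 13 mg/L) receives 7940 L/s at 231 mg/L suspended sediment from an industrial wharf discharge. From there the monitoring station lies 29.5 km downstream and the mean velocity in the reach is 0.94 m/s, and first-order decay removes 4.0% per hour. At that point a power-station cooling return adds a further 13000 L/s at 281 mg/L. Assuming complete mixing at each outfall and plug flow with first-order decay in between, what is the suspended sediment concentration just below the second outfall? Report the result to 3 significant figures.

Flow-weighted average: C = (85400·13.00 + 7940·231.0) / 93340 = 2944000/93340 = 31.54 mg/L; combined flow 93340 L/s.
Travel time t = 29.5·1000 / 0.94 = 31380 s = 8.717 h.
4.0%/h lost → k = −ln(1 − 0.04) = 0.04082 h⁻¹.
After decay, C = 31.54 × e^(−kt) = 31.54 × 0.7006 = 22.10 mg/L.
Second outfall: C = (93340·22.10 + 13000·281.0)/106300 = 53.75 mg/L.

53.7 mg/L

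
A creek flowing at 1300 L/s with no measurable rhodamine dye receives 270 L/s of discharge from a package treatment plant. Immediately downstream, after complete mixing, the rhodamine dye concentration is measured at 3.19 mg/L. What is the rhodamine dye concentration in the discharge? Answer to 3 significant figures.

18.5 mg/L

Mass balance: 1300·0 + 270.0·Cₑ = 1570·3.190
→ Cₑ = (1570·3.190 − 1300·0) / 270.0 = 18.55 mg/L.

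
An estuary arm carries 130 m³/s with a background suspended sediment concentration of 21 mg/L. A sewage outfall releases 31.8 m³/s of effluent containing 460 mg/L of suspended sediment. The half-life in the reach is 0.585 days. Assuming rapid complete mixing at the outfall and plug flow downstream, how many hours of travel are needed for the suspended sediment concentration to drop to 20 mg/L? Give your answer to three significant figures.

Conservation of mass: C = (130.0·21.00 + 31.80·460.0) / 161.8 = 17360/161.8 = 107.3 mg/L.
Half-life 0.585 d → k = ln 2 / 0.585 = 1.185 d⁻¹.
107.3·exp(−k·t) = 20 → t = ln(107.3/20)/k = 122500 s = 34.02 h.

34.0 h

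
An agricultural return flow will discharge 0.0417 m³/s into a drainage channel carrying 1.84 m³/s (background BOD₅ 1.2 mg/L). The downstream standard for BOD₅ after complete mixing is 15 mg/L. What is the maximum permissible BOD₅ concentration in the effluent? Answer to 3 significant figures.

At the limit, (Qr·Cr + Qe·Cₑ)/(Qr + Qe) = 15:
Cₑ = (1.882·15 − 1.840·1.200) / 0.04170 = 623.9 mg/L.

624 mg/L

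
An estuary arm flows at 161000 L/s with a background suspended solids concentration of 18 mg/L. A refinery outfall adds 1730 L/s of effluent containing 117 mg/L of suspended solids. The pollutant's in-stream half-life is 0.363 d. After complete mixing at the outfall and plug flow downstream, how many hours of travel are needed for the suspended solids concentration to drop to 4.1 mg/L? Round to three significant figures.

19.3 h

Conservation of mass: C = (161000·18.00 + 1730·117.0) / 162700 = 3100000/162700 = 19.05 mg/L.
Half-life 0.363 d → k = ln 2 / 0.363 = 1.909 d⁻¹.
19.05·exp(−k·t) = 4.1 → t = ln(19.05/4.1)/k = 69510 s = 19.31 h.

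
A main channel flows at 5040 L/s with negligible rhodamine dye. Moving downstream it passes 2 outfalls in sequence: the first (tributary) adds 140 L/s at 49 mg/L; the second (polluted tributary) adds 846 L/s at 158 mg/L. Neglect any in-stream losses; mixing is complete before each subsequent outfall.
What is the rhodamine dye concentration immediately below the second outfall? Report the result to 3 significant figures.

23.3 mg/L

Below outfall 1: Q → 5180 L/s, C = (5040·0 + 140.0·49.00)/5180 = 1.324 mg/L.
Below outfall 2: Q → 6026 L/s, C = (5180·1.324 + 846.0·158.0)/6026 = 23.32 mg/L.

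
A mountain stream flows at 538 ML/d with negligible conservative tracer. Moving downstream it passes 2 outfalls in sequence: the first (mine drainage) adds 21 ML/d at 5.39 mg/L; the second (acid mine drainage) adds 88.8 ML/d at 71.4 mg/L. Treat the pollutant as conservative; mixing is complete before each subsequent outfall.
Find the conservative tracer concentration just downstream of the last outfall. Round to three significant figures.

9.96 mg/L

Outfall 1: combined Q = 559.0 ML/d; C = (538.0·0 + 21.00·5.390)/559.0 = 0.2025 mg/L.
Outfall 2: combined Q = 647.8 ML/d; C = (559.0·0.2025 + 88.80·71.40)/647.8 = 9.962 mg/L.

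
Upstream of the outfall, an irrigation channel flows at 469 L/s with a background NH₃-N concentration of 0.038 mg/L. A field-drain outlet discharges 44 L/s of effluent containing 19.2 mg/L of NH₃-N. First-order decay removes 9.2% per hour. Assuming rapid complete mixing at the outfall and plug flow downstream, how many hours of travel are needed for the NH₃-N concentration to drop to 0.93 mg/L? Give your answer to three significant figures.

Mass balance: C = (469.0·0.03800 + 44.00·19.20) / 513.0 = 862.6/513.0 = 1.682 mg/L.
9.2%/h lost → k = −ln(1 − 0.092) = 0.09651 h⁻¹.
1.682·exp(−k·t) = 0.93 → t = ln(1.682/0.93)/k = 22090 s = 6.137 h.

6.14 h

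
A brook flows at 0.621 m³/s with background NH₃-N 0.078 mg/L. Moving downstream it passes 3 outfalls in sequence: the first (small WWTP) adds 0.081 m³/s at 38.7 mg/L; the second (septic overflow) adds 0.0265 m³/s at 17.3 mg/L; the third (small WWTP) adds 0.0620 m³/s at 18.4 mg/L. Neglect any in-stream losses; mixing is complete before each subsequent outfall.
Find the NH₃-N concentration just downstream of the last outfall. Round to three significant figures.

6.05 mg/L

After outfall 1: Q = 0.6210 + 0.08100 = 0.7020 m³/s; C = (0.6210·0.07800 + 0.08100·38.70)/0.7020 = 4.534 mg/L.
After outfall 2: Q = 0.7020 + 0.02650 = 0.7285 m³/s; C = (0.7020·4.534 + 0.02650·17.30)/0.7285 = 4.999 mg/L.
After outfall 3: Q = 0.7285 + 0.06200 = 0.7905 m³/s; C = (0.7285·4.999 + 0.06200·18.40)/0.7905 = 6.050 mg/L.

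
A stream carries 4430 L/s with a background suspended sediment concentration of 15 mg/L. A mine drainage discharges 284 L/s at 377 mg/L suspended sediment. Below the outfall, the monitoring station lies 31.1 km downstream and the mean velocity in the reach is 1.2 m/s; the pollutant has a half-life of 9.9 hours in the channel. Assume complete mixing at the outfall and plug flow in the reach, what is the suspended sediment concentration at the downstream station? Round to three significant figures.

Mass balance: C = (4430·15.00 + 284.0·377.0) / 4714 = 173500/4714 = 36.81 mg/L.
Travel time t = 31.1·1000 / 1.2 = 25920 s = 7.199 h.
Half-life 9.9 h → k = ln 2 / 9.9 = 0.07001 h⁻¹ = 1.680 d⁻¹.
First-order decay: C = 36.81·exp(−k·t) = 36.81·0.6041 = 22.24 mg/L.

22.2 mg/L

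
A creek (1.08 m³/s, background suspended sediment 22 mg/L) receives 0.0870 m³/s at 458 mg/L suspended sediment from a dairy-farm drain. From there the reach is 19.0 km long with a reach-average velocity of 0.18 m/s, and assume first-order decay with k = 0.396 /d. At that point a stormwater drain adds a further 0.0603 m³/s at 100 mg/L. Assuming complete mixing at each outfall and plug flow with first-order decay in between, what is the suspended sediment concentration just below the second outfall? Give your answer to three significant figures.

36.9 mg/L

Conservation of mass: C = (1.080·22.00 + 0.08700·458.0) / 1.167 = 63.61/1.167 = 54.50 mg/L; combined flow 1.167 m³/s.
Travel time t = 19.0·1000 / 0.18 = 105600 s = 29.32 h.
Applying C = C₀e^(−kt): 54.50 × 0.6164 = 33.60 mg/L.
Second outfall: C = (1.167·33.60 + 0.06030·100.0)/1.227 = 36.86 mg/L.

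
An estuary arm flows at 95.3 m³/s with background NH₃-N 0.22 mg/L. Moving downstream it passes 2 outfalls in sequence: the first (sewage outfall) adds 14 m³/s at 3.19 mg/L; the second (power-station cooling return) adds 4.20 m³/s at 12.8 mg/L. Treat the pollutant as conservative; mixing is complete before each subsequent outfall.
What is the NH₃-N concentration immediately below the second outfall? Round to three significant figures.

Outfall 1: combined Q = 109.3 m³/s; C = (95.30·0.2200 + 14.00·3.190)/109.3 = 0.6004 mg/L.
Outfall 2: combined Q = 113.5 m³/s; C = (109.3·0.6004 + 4.200·12.80)/113.5 = 1.052 mg/L.

1.05 mg/L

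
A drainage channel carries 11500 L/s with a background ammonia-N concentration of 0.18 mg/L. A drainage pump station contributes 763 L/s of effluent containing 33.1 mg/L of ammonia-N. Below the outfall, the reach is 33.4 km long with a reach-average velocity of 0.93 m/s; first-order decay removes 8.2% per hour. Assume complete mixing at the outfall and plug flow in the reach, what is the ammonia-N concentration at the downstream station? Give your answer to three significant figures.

After mixing, C = (11500·0.1800 + 763.0·33.10) / 12260 = 27330/12260 = 2.228 mg/L.
Travel time t = 33.4·1000 / 0.93 = 35910 s = 9.976 h.
8.2%/h lost → k = −ln(1 − 0.082) = 0.08556 h⁻¹.
After decay, C = 2.228 × e^(−kt) = 2.228 × 0.4259 = 0.9490 mg/L.

0.949 mg/L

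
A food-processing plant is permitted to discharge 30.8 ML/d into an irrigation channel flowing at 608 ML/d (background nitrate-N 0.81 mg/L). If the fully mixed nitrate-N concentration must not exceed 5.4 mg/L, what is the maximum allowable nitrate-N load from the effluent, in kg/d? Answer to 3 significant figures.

Mass balance at the limit: 608.0·0.8100 + 30.80·Cₑ = 638.8·5.4 → Cₑ = 96.01 mg/L.
30.80 ML/d = 0.3565 m³/s. Load = 0.3565 m³/s × 96.01 g/m³ × 86 400 s/d = 2957 kg/d.

2960 kg/d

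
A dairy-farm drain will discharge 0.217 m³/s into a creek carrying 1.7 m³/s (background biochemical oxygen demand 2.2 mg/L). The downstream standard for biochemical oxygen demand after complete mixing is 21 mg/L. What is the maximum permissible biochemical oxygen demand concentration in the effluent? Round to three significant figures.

168 mg/L

At the limit, (Qr·Cr + Qe·Cₑ)/(Qr + Qe) = 21:
Cₑ = (1.917·21 − 1.700·2.200) / 0.2170 = 168.3 mg/L.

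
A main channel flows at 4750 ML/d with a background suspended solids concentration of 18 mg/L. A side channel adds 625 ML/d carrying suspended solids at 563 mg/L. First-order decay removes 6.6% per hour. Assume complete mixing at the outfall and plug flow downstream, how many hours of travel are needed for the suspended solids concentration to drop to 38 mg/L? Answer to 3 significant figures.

Conservation of mass: C = (4750·18.00 + 625.0·563.0) / 5375 = 437400/5375 = 81.37 mg/L.
6.6%/h lost → k = −ln(1 − 0.066) = 0.06828 h⁻¹.
81.37·exp(−k·t) = 38 → t = ln(81.37/38)/k = 40150 s = 11.15 h.

11.2 h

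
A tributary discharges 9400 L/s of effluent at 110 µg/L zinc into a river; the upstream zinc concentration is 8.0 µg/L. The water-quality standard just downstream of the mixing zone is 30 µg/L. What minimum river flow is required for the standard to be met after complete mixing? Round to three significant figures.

Set C_mix = 30: (Q·8.000 + 9400·110.0) / (Q + 9400) = 30
→ Q = 9400·(110.0 − 30)/(30 − 8.000) = 34180 L/s.

34200 L/s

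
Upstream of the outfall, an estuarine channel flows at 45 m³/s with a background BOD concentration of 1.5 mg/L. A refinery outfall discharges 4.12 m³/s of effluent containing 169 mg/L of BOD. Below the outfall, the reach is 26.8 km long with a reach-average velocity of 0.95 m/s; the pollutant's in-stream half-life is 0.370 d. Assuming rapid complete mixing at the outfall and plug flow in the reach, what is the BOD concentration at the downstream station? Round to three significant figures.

8.43 mg/L

Mixed concentration C = ΣQC/ΣQ = (45.00·1.500 + 4.120·169.0) / 49.12 = 763.8/49.12 = 15.55 mg/L.
Travel time t = 26.8·1000 / 0.95 = 28210 s = 7.836 h.
Half-life 0.370 d → k = ln 2 / 0.370 = 1.873 d⁻¹.
First-order decay: C = 15.55·exp(−k·t) = 15.55·0.5424 = 8.435 mg/L.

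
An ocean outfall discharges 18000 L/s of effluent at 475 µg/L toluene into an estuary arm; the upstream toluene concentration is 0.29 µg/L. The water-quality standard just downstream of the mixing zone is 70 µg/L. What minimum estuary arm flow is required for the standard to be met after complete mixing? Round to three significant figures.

Set C_mix = 70: (Q·0.2900 + 18000·475.0) / (Q + 18000) = 70
→ Q = 18000·(475.0 − 70)/(70 − 0.2900) = 104600 L/s.

105000 L/s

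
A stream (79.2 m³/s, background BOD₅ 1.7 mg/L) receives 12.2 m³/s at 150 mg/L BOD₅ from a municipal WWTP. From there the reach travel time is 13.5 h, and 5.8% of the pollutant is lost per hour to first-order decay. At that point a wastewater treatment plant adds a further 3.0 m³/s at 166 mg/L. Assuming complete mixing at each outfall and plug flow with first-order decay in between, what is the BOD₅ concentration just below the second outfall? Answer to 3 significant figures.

14.6 mg/L

Mixed concentration C = ΣQC/ΣQ = (79.20·1.700 + 12.20·150.0) / 91.40 = 1965/91.40 = 21.49 mg/L; combined flow 91.40 m³/s.
5.8%/h lost → k = −ln(1 − 0.058) = 0.05975 h⁻¹.
After decay, C = 21.49 × e^(−kt) = 21.49 × 0.4464 = 9.595 mg/L.
At the second outfall, C = (91.40·9.595 + 3.000·166.0) / (91.40 + 3.000) = 14.57 mg/L.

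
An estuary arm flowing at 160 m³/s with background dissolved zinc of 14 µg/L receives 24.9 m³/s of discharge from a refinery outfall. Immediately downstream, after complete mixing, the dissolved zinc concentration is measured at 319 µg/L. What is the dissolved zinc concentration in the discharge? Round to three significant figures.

Mass balance: 160.0·14.00 + 24.90·Cₑ = 184.9·319.0
→ Cₑ = (184.9·319.0 − 160.0·14.00) / 24.90 = 2279 µg/L.

2280 µg/L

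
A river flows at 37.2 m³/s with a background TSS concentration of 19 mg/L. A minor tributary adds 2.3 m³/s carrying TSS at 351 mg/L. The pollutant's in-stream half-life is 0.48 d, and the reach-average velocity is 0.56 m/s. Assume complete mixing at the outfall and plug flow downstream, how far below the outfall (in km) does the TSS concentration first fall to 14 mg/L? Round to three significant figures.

33.7 km

Mixed concentration C = ΣQC/ΣQ = (37.20·19.00 + 2.300·351.0) / 39.50 = 1514/39.50 = 38.33 mg/L.
Half-life 0.48 d → k = ln 2 / 0.48 = 1.444 d⁻¹.
Set 38.33·exp(−k·t) = 14 → t = ln(38.33/14)/k = 60260 s = 16.74 h.
Distance = v·t = 0.56·60260 = 33750 m = 33.75 km.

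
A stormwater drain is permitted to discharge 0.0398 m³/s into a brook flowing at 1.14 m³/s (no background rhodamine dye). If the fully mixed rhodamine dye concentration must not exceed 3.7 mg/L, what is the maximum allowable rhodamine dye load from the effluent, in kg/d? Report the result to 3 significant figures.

Mass balance at the limit: 1.140·0 + 0.03980·Cₑ = 1.180·3.7 → Cₑ = 109.7 mg/L.
Load = 0.03980 m³/s × 109.7 g/m³ × 86 400 s/d = 377.2 kg/d.

377 kg/d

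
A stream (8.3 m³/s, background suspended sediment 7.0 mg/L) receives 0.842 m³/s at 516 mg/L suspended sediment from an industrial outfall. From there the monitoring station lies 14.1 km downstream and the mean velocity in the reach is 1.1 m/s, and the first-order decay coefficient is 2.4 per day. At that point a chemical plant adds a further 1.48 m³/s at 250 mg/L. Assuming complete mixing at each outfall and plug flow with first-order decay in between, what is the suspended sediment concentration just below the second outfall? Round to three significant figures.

After mixing, C = (8.300·7.000 + 0.8420·516.0) / 9.142 = 492.6/9.142 = 53.88 mg/L; combined flow 9.142 m³/s.
Travel time t = 14.1·1000 / 1.1 = 12820 s = 3.561 h.
First-order decay: C = 53.88·exp(−k·t) = 53.88·0.7004 = 37.74 mg/L.
At the second outfall, C = (9.142·37.74 + 1.480·250.0) / (9.142 + 1.480) = 67.31 mg/L.

67.3 mg/L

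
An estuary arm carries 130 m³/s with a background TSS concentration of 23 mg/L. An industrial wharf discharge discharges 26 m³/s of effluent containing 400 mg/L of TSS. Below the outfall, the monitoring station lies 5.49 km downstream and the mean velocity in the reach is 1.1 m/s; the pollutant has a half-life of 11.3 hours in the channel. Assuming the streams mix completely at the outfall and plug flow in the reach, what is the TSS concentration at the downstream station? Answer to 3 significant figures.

Flow-weighted average: C = (130.0·23.00 + 26.00·400.0) / 156.0 = 13390/156.0 = 85.83 mg/L.
Travel time t = 5.49·1000 / 1.1 = 4991 s = 1.386 h.
Half-life 11.3 h → k = ln 2 / 11.3 = 0.06134 h⁻¹ = 1.472 d⁻¹.
Decay over the reach: 85.83·exp(−kt) = 85.83·0.9185 = 78.84 mg/L.

78.8 mg/L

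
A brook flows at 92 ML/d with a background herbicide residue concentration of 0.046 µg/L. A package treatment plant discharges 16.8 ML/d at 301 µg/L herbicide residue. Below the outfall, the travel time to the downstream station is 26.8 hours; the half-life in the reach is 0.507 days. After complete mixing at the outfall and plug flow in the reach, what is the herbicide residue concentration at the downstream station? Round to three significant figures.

10.1 µg/L

Flow-weighted average: C = (92.00·0.04600 + 16.80·301.0) / 108.8 = 5061/108.8 = 46.52 µg/L.
Half-life 0.507 d → k = ln 2 / 0.507 = 1.367 d⁻¹.
Decay over the reach: 46.52·exp(−kt) = 46.52·0.2173 = 10.11 µg/L.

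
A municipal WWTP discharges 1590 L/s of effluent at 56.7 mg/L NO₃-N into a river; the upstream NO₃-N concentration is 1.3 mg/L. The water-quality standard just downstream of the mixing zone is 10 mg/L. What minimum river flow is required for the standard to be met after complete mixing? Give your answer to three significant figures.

8530 L/s

Set C_mix = 10: (Q·1.300 + 1590·56.70) / (Q + 1590) = 10
→ Q = 1590·(56.70 − 10)/(10 − 1.300) = 8535 L/s.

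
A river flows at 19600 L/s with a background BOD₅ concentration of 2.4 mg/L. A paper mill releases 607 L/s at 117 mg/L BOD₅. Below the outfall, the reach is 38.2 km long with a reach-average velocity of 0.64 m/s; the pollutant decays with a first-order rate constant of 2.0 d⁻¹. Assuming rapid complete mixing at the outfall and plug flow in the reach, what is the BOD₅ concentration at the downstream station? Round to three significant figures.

1.47 mg/L

Mixed concentration C = ΣQC/ΣQ = (19600·2.400 + 607.0·117.0) / 20210 = 118100/20210 = 5.842 mg/L.
Travel time t = 38.2·1000 / 0.64 = 59690 s = 16.58 h.
Applying C = C₀e^(−kt): 5.842 × 0.2512 = 1.467 mg/L.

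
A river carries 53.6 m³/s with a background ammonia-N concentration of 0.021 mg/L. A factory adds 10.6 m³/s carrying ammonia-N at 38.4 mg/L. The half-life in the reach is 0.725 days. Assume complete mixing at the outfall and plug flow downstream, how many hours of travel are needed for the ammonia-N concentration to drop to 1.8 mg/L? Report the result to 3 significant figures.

Flow-weighted average: C = (53.60·0.02100 + 10.60·38.40) / 64.20 = 408.2/64.20 = 6.358 mg/L.
Half-life 0.725 d → k = ln 2 / 0.725 = 0.9561 d⁻¹.
6.358·exp(−k·t) = 1.8 → t = ln(6.358/1.8)/k = 114000 s = 31.68 h.

31.7 h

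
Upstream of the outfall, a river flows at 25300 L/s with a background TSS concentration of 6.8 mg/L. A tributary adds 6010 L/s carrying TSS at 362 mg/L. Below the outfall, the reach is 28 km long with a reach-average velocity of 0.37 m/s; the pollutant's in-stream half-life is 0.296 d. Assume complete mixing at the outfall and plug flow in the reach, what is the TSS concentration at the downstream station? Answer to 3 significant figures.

9.64 mg/L

Flow-weighted average: C = (25300·6.800 + 6010·362.0) / 31310 = 2348000/31310 = 74.98 mg/L.
Travel time t = 28·1000 / 0.37 = 75680 s = 21.02 h.
Half-life 0.296 d → k = ln 2 / 0.296 = 2.342 d⁻¹.
Applying C = C₀e^(−kt): 74.98 × 0.1286 = 9.643 mg/L.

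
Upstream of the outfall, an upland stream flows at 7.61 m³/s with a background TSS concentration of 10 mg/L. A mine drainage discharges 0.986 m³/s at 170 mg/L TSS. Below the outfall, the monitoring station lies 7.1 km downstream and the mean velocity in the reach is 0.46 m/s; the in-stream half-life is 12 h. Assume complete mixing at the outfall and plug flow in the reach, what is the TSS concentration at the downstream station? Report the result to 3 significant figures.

Flow-weighted average: C = (7.610·10.00 + 0.9860·170.0) / 8.596 = 243.7/8.596 = 28.35 mg/L.
Travel time t = 7.1·1000 / 0.46 = 15430 s = 4.287 h.
Half-life 12 h → k = ln 2 / 12 = 0.05776 h⁻¹ = 1.386 d⁻¹.
After decay, C = 28.35 × e^(−kt) = 28.35 × 0.7806 = 22.13 mg/L.

22.1 mg/L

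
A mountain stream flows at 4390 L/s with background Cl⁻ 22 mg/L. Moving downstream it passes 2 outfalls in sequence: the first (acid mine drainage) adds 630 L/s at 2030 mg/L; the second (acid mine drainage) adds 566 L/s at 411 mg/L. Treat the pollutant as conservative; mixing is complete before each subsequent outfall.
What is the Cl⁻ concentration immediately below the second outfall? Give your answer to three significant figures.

Below outfall 1: Q → 5020 L/s, C = (4390·22.00 + 630.0·2030)/5020 = 274.0 mg/L.
Below outfall 2: Q → 5586 L/s, C = (5020·274.0 + 566.0·411.0)/5586 = 287.9 mg/L.

288 mg/L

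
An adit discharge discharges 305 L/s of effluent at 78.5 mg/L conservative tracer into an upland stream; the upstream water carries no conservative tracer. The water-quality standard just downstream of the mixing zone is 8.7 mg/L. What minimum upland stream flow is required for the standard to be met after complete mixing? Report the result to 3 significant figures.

2450 L/s

Set C_mix = 8.7: (Q·0 + 305.0·78.50) / (Q + 305.0) = 8.7
→ Q = 305.0·(78.50 − 8.7)/(8.7 − 0) = 2447 L/s.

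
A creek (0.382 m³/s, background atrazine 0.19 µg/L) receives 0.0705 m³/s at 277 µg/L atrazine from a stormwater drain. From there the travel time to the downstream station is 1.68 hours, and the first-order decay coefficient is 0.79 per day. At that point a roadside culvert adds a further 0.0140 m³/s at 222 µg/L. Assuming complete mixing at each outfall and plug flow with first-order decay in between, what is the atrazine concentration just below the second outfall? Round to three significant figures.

46.4 µg/L

After mixing, C = (0.3820·0.1900 + 0.07050·277.0) / 0.4525 = 19.60/0.4525 = 43.32 µg/L; combined flow 0.4525 m³/s.
First-order decay: C = 43.32·exp(−k·t) = 43.32·0.9462 = 40.99 µg/L.
At the second outfall, C = (0.4525·40.99 + 0.01400·222.0) / (0.4525 + 0.01400) = 46.42 µg/L.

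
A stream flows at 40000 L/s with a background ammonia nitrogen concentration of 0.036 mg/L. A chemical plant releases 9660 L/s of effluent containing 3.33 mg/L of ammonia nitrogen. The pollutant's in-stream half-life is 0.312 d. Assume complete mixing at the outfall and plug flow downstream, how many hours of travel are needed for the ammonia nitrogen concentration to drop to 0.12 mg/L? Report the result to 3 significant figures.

After mixing, C = (40000·0.03600 + 9660·3.330) / 49660 = 33610/49660 = 0.6768 mg/L.
Half-life 0.312 d → k = ln 2 / 0.312 = 2.222 d⁻¹.
0.6768·exp(−k·t) = 0.12 → t = ln(0.6768/0.12)/k = 67270 s = 18.69 h.

18.7 h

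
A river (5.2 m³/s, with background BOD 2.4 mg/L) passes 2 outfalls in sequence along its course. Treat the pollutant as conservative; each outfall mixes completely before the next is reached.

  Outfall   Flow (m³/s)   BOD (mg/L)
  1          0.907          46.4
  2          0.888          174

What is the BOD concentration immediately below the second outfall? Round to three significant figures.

29.9 mg/L

Outfall 1: combined Q = 6.107 m³/s; C = (5.200·2.400 + 0.9070·46.40)/6.107 = 8.935 mg/L.
Outfall 2: combined Q = 6.995 m³/s; C = (6.107·8.935 + 0.8880·174.0)/6.995 = 29.89 mg/L.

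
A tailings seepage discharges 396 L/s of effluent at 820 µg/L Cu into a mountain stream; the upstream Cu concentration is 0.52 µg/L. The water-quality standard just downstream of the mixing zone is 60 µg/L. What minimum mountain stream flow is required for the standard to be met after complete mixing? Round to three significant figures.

Set C_mix = 60: (Q·0.5200 + 396.0·820.0) / (Q + 396.0) = 60
→ Q = 396.0·(820.0 − 60)/(60 − 0.5200) = 5060 L/s.

5060 L/s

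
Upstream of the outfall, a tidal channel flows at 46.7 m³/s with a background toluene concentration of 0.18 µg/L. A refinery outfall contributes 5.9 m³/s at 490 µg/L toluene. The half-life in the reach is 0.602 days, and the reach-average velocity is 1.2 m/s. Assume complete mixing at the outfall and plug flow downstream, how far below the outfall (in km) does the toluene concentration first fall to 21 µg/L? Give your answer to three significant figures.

86.9 km

Conservation of mass: C = (46.70·0.1800 + 5.900·490.0) / 52.60 = 2899/52.60 = 55.12 µg/L.
Half-life 0.602 d → k = ln 2 / 0.602 = 1.151 d⁻¹.
Set 55.12·exp(−k·t) = 21 → t = ln(55.12/21)/k = 72410 s = 20.11 h.
Distance = v·t = 1.2·72410 = 86900 m = 86.90 km.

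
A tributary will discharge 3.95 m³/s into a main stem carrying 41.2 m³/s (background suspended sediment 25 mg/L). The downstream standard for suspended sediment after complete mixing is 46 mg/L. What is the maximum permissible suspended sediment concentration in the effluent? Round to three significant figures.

At the limit, (Qr·Cr + Qe·Cₑ)/(Qr + Qe) = 46:
Cₑ = (45.15·46 − 41.20·25.00) / 3.950 = 265.0 mg/L.

265 mg/L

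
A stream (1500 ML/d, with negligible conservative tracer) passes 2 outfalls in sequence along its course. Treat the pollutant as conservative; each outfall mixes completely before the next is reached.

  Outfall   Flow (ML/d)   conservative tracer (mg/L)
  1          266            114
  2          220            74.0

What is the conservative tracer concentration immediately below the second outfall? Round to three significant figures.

23.5 mg/L

After outfall 1: Q = 1500 + 266.0 = 1766 ML/d; C = (1500·0 + 266.0·114.0)/1766 = 17.17 mg/L.
After outfall 2: Q = 1766 + 220.0 = 1986 ML/d; C = (1766·17.17 + 220.0·74.00)/1986 = 23.47 mg/L.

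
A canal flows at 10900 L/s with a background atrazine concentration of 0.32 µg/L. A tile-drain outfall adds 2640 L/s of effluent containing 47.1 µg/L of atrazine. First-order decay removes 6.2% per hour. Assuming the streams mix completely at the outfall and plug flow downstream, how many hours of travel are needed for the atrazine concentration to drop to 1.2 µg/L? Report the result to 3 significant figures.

32.2 h

Mixed concentration C = ΣQC/ΣQ = (10900·0.3200 + 2640·47.10) / 13540 = 127800/13540 = 9.441 µg/L.
6.2%/h lost → k = −ln(1 − 0.062) = 0.06401 h⁻¹.
9.441·exp(−k·t) = 1.2 → t = ln(9.441/1.2)/k = 116000 s = 32.23 h.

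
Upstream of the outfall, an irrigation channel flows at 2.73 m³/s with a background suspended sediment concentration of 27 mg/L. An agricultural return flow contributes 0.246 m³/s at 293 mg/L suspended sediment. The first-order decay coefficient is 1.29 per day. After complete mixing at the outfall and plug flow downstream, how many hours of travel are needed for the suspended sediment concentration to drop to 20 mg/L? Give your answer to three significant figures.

Mass balance: C = (2.730·27.00 + 0.2460·293.0) / 2.976 = 145.8/2.976 = 48.99 mg/L.
48.99·exp(−k·t) = 20 → t = ln(48.99/20)/k = 60000 s = 16.67 h.

16.7 h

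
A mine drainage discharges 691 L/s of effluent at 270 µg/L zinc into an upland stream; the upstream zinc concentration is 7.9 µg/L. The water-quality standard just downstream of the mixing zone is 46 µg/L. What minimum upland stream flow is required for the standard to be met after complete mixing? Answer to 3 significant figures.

4060 L/s

Set C_mix = 46: (Q·7.900 + 691.0·270.0) / (Q + 691.0) = 46
→ Q = 691.0·(270.0 − 46)/(46 − 7.900) = 4063 L/s.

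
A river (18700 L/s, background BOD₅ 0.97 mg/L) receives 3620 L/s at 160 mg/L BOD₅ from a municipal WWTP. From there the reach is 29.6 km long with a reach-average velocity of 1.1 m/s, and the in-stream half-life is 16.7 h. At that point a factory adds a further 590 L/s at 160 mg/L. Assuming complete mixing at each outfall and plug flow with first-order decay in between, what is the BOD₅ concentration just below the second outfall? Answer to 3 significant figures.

Conservation of mass: C = (18700·0.9700 + 3620·160.0) / 22320 = 597300/22320 = 26.76 mg/L; combined flow 22320 L/s.
Travel time t = 29.6·1000 / 1.1 = 26910 s = 7.475 h.
Half-life 16.7 h → k = ln 2 / 16.7 = 0.04151 h⁻¹ = 0.9961 d⁻¹.
Applying C = C₀e^(−kt): 26.76 × 0.7333 = 19.62 mg/L.
At the second outfall, C = (22320·19.62 + 590.0·160.0) / (22320 + 590.0) = 23.24 mg/L.

23.2 mg/L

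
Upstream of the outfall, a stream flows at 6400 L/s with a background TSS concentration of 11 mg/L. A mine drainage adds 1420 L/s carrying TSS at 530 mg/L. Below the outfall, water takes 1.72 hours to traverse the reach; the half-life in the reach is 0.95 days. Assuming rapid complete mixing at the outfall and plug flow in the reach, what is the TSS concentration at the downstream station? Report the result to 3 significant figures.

After mixing, C = (6400·11.00 + 1420·530.0) / 7820 = 823000/7820 = 105.2 mg/L.
Half-life 0.95 d → k = ln 2 / 0.95 = 0.7296 d⁻¹.
First-order decay: C = 105.2·exp(−k·t) = 105.2·0.9491 = 99.88 mg/L.

99.9 mg/L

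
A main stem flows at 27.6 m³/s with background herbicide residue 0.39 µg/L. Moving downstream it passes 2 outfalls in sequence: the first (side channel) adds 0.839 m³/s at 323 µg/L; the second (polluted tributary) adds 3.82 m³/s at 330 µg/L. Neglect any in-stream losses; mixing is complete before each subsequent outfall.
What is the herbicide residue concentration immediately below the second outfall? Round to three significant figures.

47.8 µg/L

After outfall 1: Q = 27.60 + 0.8390 = 28.44 m³/s; C = (27.60·0.3900 + 0.8390·323.0)/28.44 = 9.908 µg/L.
After outfall 2: Q = 28.44 + 3.820 = 32.26 m³/s; C = (28.44·9.908 + 3.820·330.0)/32.26 = 47.81 µg/L.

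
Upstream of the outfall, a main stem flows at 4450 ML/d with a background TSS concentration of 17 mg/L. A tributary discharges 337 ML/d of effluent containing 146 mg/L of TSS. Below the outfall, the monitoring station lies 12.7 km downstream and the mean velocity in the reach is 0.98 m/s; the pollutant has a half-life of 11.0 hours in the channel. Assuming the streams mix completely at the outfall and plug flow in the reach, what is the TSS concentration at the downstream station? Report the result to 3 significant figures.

20.8 mg/L

Conservation of mass: C = (4450·17.00 + 337.0·146.0) / 4787 = 124900/4787 = 26.08 mg/L.
Travel time t = 12.7·1000 / 0.98 = 12960 s = 3.600 h.
Half-life 11.0 h → k = ln 2 / 11.0 = 0.06301 h⁻¹ = 1.512 d⁻¹.
After decay, C = 26.08 × e^(−kt) = 26.08 × 0.7971 = 20.79 mg/L.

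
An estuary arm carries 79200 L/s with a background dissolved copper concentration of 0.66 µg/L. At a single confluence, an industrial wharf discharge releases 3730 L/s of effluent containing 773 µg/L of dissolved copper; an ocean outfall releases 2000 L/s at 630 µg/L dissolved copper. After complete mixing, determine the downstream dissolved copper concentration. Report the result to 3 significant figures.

Conservation of mass: C = (79200·0.6600 + 3730·773.0 + 2000·630.0) / 84930 = 4196000/84930 = 49.40 µg/L.

49.4 µg/L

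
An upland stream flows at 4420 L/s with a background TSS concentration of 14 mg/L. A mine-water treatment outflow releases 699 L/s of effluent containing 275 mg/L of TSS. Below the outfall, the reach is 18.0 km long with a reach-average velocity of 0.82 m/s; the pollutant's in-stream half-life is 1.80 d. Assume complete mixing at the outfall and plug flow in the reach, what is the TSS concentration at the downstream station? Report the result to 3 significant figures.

Conservation of mass: C = (4420·14.00 + 699.0·275.0) / 5119 = 254100/5119 = 49.64 mg/L.
Travel time t = 18.0·1000 / 0.82 = 21950 s = 6.098 h.
Half-life 1.80 d → k = ln 2 / 1.80 = 0.3851 d⁻¹.
Decay over the reach: 49.64·exp(−kt) = 49.64·0.9068 = 45.01 mg/L.

45.0 mg/L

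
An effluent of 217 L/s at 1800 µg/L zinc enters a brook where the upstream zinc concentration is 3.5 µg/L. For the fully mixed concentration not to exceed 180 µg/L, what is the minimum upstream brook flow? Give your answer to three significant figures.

1990 L/s

Set C_mix = 180: (Q·3.500 + 217.0·1800) / (Q + 217.0) = 180
→ Q = 217.0·(1800 − 180)/(180 − 3.500) = 1992 L/s.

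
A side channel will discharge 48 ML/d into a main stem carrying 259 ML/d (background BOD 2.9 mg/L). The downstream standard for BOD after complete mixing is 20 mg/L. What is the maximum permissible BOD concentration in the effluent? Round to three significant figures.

112 mg/L

At the limit, (Qr·Cr + Qe·Cₑ)/(Qr + Qe) = 20:
Cₑ = (307.0·20 − 259.0·2.900) / 48.00 = 112.3 mg/L.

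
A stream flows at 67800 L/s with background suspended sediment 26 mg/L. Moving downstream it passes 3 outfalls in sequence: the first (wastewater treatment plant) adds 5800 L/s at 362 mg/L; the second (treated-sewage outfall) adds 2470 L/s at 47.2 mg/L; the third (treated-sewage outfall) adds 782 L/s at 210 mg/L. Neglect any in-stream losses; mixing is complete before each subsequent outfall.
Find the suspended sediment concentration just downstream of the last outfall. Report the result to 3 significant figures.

After outfall 1: Q = 67800 + 5800 = 73600 L/s; C = (67800·26.00 + 5800·362.0)/73600 = 52.48 mg/L.
After outfall 2: Q = 73600 + 2470 = 76070 L/s; C = (73600·52.48 + 2470·47.20)/76070 = 52.31 mg/L.
After outfall 3: Q = 76070 + 782.0 = 76850 L/s; C = (76070·52.31 + 782.0·210.0)/76850 = 53.91 mg/L.

53.9 mg/L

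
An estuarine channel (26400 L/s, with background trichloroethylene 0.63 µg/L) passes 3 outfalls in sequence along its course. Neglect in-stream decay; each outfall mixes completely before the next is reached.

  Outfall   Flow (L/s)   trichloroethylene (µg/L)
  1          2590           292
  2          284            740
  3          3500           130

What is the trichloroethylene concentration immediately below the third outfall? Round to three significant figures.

Outfall 1: combined Q = 28990 L/s; C = (26400·0.6300 + 2590·292.0)/28990 = 26.66 µg/L.
Outfall 2: combined Q = 29270 L/s; C = (28990·26.66 + 284.0·740.0)/29270 = 33.58 µg/L.
Outfall 3: combined Q = 32770 L/s; C = (29270·33.58 + 3500·130.0)/32770 = 43.88 µg/L.

43.9 µg/L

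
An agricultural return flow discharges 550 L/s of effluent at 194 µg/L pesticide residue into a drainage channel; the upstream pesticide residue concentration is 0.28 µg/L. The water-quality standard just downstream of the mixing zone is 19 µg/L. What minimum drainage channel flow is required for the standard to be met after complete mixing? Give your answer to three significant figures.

Set C_mix = 19: (Q·0.2800 + 550.0·194.0) / (Q + 550.0) = 19
→ Q = 550.0·(194.0 − 19)/(19 − 0.2800) = 5142 L/s.

5140 L/s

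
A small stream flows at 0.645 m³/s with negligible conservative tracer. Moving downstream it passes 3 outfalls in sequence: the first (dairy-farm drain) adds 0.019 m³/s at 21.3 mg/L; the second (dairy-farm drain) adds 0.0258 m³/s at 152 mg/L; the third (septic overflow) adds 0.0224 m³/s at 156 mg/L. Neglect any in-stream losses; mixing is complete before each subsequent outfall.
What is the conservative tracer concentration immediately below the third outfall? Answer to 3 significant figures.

Outfall 1: combined Q = 0.6640 m³/s; C = (0.6450·0 + 0.01900·21.30)/0.6640 = 0.6095 mg/L.
Outfall 2: combined Q = 0.6898 m³/s; C = (0.6640·0.6095 + 0.02580·152.0)/0.6898 = 6.272 mg/L.
Outfall 3: combined Q = 0.7122 m³/s; C = (0.6898·6.272 + 0.02240·156.0)/0.7122 = 10.98 mg/L.

11.0 mg/L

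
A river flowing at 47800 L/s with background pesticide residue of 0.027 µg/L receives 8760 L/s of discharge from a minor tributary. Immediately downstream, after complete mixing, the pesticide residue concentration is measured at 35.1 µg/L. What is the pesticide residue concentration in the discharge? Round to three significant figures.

Mass balance: 47800·0.02700 + 8760·Cₑ = 56560·35.10
→ Cₑ = (56560·35.10 − 47800·0.02700) / 8760 = 226.5 µg/L.

226 µg/L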